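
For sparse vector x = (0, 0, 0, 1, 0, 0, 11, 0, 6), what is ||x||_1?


Non-zero entries: [(3, 1), (6, 11), (8, 6)]
Absolute values: [1, 11, 6]
||x||_1 = sum = 18.

18


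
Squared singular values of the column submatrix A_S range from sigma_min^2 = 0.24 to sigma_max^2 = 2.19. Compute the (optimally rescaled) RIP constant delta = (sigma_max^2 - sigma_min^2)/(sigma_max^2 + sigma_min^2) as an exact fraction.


lambda_max - lambda_min = 2.19 - 0.24 = 1.95.
lambda_max + lambda_min = 2.19 + 0.24 = 2.43.
delta = 1.95/2.43 = 195/243 = 65/81.

65/81


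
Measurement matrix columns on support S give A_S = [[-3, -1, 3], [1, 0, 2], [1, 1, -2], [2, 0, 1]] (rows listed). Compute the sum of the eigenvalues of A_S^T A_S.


Sum of eigenvalues of A_S^T A_S = trace(A_S^T A_S) = sum of squared column norms of A_S.
A_S^T A_S diagonal: [15, 2, 18].
trace = 15 + 2 + 18 = 35.

35


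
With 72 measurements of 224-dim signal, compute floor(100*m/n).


100*m/n = 100*72/224 ≈ 32.1429.
floor = 32.

32


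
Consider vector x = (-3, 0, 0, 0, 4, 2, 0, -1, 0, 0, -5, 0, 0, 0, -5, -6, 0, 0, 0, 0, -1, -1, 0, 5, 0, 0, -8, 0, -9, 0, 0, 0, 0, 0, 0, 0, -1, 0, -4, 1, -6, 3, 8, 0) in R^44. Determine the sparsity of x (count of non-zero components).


Non-zero positions: [0, 4, 5, 7, 10, 14, 15, 20, 21, 23, 26, 28, 36, 38, 39, 40, 41, 42].
Sparsity = 18.

18


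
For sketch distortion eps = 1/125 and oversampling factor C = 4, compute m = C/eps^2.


1/eps = 125.
(1/eps)^2 = 15625.
m = 4*15625 = 62500.

62500


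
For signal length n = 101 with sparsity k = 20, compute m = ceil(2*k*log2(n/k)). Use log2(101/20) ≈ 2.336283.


log2(n/k) = log2(101/20) ≈ 2.336283.
2*k*log2(n/k) ≈ 2*20*2.336283 = 93.45132.
m = ceil(93.45132) = 94.

94


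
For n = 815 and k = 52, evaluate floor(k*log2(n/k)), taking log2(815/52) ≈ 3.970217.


log2(n/k) = log2(815/52) ≈ 3.970217.
k*log2(n/k) ≈ 52*3.970217 = 206.451284.
floor(206.451284) = 206.

206


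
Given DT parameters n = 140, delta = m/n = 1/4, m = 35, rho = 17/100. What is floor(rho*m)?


m = 1/4*140 = 35.
rho = 17/100.
rho*m = 17/100*35 = 5.95.
k = floor(5.95) = 5.

5


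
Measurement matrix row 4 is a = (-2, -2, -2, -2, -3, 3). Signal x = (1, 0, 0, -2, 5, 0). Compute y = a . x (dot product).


Non-zero terms: ['-2*1', '-2*-2', '-3*5']
Products: [-2, 4, -15]
y = sum = -13.

-13


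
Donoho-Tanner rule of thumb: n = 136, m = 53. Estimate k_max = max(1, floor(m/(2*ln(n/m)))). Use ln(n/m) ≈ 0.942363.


n/m = 136/53.
ln(n/m) ≈ 0.942363.
2*ln(n/m) ≈ 1.884726.
m/(2*ln(n/m)) ≈ 53/1.884726 ≈ 28.1208.
floor = 28.
k_max = max(1, 28) = 28.

28


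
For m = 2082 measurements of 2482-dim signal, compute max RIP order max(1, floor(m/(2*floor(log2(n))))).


floor(log2(2482)) = 11.
2*11 = 22.
m/(2*floor(log2(n))) = 2082/22 ≈ 94.6364.
floor = 94.
k = max(1, 94) = 94.

94


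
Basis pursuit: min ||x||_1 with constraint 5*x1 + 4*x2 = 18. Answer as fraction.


Axis intercepts:
  x1 = 18/5, x2 = 0: L1 = 18/5
  x1 = 0, x2 = 9/2: L1 = 9/2
x* = (18/5, 0)
||x*||_1 = 18/5.

18/5


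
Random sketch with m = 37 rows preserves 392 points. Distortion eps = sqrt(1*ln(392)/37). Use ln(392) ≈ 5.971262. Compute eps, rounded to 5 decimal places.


ln(392) ≈ 5.971262.
1*ln(N)/m ≈ 1*5.971262/37 ≈ 0.16138546.
eps = sqrt(0.16138546) ≈ 0.4017281 ≈ 0.40173.

0.40173


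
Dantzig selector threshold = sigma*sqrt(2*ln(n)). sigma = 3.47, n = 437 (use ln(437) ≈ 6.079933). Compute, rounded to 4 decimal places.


ln(437) ≈ 6.079933.
2*ln(n) ≈ 12.159866.
sqrt(2*ln(n)) ≈ sqrt(12.159866) ≈ 3.4871.
threshold ≈ 3.47*3.4871 = 12.100237 ≈ 12.1002.

12.1002


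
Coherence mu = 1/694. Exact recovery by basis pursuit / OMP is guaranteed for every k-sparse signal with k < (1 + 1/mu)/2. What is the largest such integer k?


1/mu = 694.
1 + 1/mu = 695.
(1 + 1/mu)/2 = 347.5 is not an integer, so k_max = floor(347.5) = 347.

347


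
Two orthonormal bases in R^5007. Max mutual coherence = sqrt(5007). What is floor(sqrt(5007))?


70^2 = 4900 <= 5007 < 5041 = 71^2, so 70 <= sqrt(5007) < 71.
floor(sqrt(5007)) = 70.

70


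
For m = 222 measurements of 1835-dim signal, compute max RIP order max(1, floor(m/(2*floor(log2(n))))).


floor(log2(1835)) = 10.
2*10 = 20.
m/(2*floor(log2(n))) = 222/20 ≈ 11.1.
floor = 11.
k = max(1, 11) = 11.

11


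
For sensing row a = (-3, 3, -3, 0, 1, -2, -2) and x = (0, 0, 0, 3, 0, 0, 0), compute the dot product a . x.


Non-zero terms: ['0*3']
Products: [0]
y = sum = 0.

0


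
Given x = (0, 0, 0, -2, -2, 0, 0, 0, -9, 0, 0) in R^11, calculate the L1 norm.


Non-zero entries: [(3, -2), (4, -2), (8, -9)]
Absolute values: [2, 2, 9]
||x||_1 = sum = 13.

13


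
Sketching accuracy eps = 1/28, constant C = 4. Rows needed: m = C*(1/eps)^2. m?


1/eps = 28.
(1/eps)^2 = 784.
m = 4*784 = 3136.

3136


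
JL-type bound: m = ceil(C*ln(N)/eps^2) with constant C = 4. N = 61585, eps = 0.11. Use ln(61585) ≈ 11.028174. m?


ln(61585) ≈ 11.028174.
eps^2 = 0.11^2 = 0.0121.
C*ln(N)/eps^2 ≈ 4*11.028174/0.0121 ≈ 3645.6774.
m = ceil(3645.6774) = 3646.

3646


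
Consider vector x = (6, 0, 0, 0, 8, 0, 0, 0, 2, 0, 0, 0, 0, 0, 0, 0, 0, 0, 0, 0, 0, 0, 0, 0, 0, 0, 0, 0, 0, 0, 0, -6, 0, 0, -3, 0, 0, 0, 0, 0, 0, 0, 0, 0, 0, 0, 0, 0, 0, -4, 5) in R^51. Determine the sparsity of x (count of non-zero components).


Non-zero positions: [0, 4, 8, 31, 34, 49, 50].
Sparsity = 7.

7


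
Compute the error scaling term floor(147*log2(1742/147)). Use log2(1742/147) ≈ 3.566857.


log2(n/k) = log2(1742/147) ≈ 3.566857.
k*log2(n/k) ≈ 147*3.566857 = 524.327979.
floor(524.327979) = 524.

524


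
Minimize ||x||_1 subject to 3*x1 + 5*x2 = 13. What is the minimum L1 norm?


Axis intercepts:
  x1 = 13/3, x2 = 0: L1 = 13/3
  x1 = 0, x2 = 13/5: L1 = 13/5
x* = (0, 13/5)
||x*||_1 = 13/5.

13/5


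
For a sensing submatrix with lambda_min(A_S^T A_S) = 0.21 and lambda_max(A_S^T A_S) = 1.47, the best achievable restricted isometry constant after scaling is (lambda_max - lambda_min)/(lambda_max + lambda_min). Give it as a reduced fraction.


lambda_max - lambda_min = 1.47 - 0.21 = 1.26.
lambda_max + lambda_min = 1.47 + 0.21 = 1.68.
delta = 1.26/1.68 = 126/168 = 3/4.

3/4


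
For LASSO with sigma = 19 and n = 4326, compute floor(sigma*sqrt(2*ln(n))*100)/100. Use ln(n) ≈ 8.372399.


ln(4326) ≈ 8.372399.
2*ln(n) ≈ 16.744798.
sqrt(2*ln(n)) ≈ sqrt(16.744798) ≈ 4.092041.
lambda ≈ 19*4.092041 = 77.748779.
floor(lambda*100)/100 = 77.74.

77.74


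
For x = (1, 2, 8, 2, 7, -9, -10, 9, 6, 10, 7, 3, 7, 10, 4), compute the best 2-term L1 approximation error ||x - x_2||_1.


Sorted |x_i| descending: [10, 10, 10, 9, 9, 8, 7, 7, 7, 6, 4, 3, 2, 2, 1]
Keep top 2: [10, 10]
Tail entries: [10, 9, 9, 8, 7, 7, 7, 6, 4, 3, 2, 2, 1]
L1 error = sum of tail = 75.

75


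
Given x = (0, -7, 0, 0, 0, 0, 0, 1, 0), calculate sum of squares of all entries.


Non-zero entries: [(1, -7), (7, 1)]
Squares: [49, 1]
||x||_2^2 = sum = 50.

50


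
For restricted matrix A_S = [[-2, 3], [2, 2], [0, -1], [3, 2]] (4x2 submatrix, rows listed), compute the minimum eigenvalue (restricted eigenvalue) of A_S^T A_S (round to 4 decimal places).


A_S^T A_S = [[17, 4], [4, 18]].
trace = 35.
det = 290.
disc = trace^2 - 4*det = 1225 - 4*290 = 65.
sqrt(65) ≈ 8.062258.
lam_min = (35 - sqrt(65))/2 ≈ (35 - 8.062258)/2 = 13.468871 ≈ 13.4689.

13.4689


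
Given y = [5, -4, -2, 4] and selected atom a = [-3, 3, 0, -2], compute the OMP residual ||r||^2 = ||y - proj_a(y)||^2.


a^T a = 22.
a^T y = -35.
coeff = -35/22 = -35/22.
||r||^2 = 117/22.

117/22


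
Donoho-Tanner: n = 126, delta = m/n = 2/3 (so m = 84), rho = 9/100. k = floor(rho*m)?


m = 2/3*126 = 84.
rho = 9/100.
rho*m = 9/100*84 = 7.56.
k = floor(7.56) = 7.

7


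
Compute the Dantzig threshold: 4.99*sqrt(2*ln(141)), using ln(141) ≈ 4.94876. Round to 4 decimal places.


ln(141) ≈ 4.94876.
2*ln(n) ≈ 9.89752.
sqrt(2*ln(n)) ≈ sqrt(9.89752) ≈ 3.146032.
threshold ≈ 4.99*3.146032 = 15.69869968 ≈ 15.6987.

15.6987


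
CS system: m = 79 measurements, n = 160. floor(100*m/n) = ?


100*m/n = 100*79/160 ≈ 49.375.
floor = 49.

49


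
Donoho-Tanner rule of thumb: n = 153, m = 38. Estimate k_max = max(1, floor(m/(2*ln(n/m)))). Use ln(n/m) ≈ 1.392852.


n/m = 153/38.
ln(n/m) ≈ 1.392852.
2*ln(n/m) ≈ 2.785704.
m/(2*ln(n/m)) ≈ 38/2.785704 ≈ 13.6411.
floor = 13.
k_max = max(1, 13) = 13.

13


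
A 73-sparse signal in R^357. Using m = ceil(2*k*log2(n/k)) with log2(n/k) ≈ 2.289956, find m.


log2(n/k) = log2(357/73) ≈ 2.289956.
2*k*log2(n/k) ≈ 2*73*2.289956 = 334.333576.
m = ceil(334.333576) = 335.

335


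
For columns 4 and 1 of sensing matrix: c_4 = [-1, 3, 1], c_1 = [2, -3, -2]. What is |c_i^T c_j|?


Inner product: -1*2 + 3*-3 + 1*-2
Products: [-2, -9, -2]
Sum = -13.
|dot| = 13.

13


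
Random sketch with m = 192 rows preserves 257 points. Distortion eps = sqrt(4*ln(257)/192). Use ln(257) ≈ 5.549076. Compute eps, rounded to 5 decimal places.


ln(257) ≈ 5.549076.
4*ln(N)/m ≈ 4*5.549076/192 ≈ 0.11560575.
eps = sqrt(0.11560575) ≈ 0.3400085 ≈ 0.34001.

0.34001


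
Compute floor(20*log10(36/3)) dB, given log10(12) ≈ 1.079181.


||x||/||e|| = 36/3 = 12.
log10(12) ≈ 1.079181.
20*log10(||x||/||e||) ≈ 20*1.079181 = 21.58362.
floor(21.58362) = 21.

21


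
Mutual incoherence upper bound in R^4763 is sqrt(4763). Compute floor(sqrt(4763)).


69^2 = 4761 <= 4763 < 4900 = 70^2, so 69 <= sqrt(4763) < 70.
floor(sqrt(4763)) = 69.

69


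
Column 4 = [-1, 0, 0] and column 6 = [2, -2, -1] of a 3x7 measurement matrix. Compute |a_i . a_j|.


Inner product: -1*2 + 0*-2 + 0*-1
Products: [-2, 0, 0]
Sum = -2.
|dot| = 2.

2


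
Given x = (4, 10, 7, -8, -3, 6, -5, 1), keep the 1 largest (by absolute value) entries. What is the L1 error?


Sorted |x_i| descending: [10, 8, 7, 6, 5, 4, 3, 1]
Keep top 1: [10]
Tail entries: [8, 7, 6, 5, 4, 3, 1]
L1 error = sum of tail = 34.

34


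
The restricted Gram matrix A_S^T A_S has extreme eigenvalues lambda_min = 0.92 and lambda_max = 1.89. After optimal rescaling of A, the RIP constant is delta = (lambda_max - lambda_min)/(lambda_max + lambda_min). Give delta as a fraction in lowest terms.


lambda_max - lambda_min = 1.89 - 0.92 = 0.97.
lambda_max + lambda_min = 1.89 + 0.92 = 2.81.
delta = 0.97/2.81 = 97/281.

97/281


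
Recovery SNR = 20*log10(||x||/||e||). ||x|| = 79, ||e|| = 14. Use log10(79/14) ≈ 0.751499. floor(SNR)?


||x||/||e|| = 79/14.
log10(79/14) ≈ 0.751499.
20*log10(||x||/||e||) ≈ 20*0.751499 = 15.02998.
floor(15.02998) = 15.

15


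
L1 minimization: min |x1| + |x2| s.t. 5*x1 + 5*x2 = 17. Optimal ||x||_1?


Axis intercepts:
  x1 = 17/5, x2 = 0: L1 = 17/5
  x1 = 0, x2 = 17/5: L1 = 17/5
x* = (17/5, 0)
||x*||_1 = 17/5.

17/5


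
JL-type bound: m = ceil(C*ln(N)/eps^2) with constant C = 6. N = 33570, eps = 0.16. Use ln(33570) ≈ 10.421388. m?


ln(33570) ≈ 10.421388.
eps^2 = 0.16^2 = 0.0256.
C*ln(N)/eps^2 ≈ 6*10.421388/0.0256 ≈ 2442.5128.
m = ceil(2442.5128) = 2443.

2443


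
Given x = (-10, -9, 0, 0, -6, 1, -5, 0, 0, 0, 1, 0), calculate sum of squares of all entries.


Non-zero entries: [(0, -10), (1, -9), (4, -6), (5, 1), (6, -5), (10, 1)]
Squares: [100, 81, 36, 1, 25, 1]
||x||_2^2 = sum = 244.

244


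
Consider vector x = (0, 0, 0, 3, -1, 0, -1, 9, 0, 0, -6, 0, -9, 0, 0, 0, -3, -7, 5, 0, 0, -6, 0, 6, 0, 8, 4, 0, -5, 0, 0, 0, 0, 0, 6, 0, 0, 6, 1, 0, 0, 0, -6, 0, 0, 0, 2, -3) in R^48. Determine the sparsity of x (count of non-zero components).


Non-zero positions: [3, 4, 6, 7, 10, 12, 16, 17, 18, 21, 23, 25, 26, 28, 34, 37, 38, 42, 46, 47].
Sparsity = 20.

20


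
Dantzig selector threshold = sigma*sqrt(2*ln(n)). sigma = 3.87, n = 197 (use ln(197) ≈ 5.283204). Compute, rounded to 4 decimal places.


ln(197) ≈ 5.283204.
2*ln(n) ≈ 10.566408.
sqrt(2*ln(n)) ≈ sqrt(10.566408) ≈ 3.250601.
threshold ≈ 3.87*3.250601 = 12.57982587 ≈ 12.5798.

12.5798


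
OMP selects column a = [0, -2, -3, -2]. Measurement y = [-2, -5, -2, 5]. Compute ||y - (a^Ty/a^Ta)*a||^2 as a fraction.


a^T a = 17.
a^T y = 6.
coeff = 6/17 = 6/17.
||r||^2 = 950/17.

950/17


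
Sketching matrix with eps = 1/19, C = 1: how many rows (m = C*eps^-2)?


1/eps = 19.
(1/eps)^2 = 361.
m = 1*361 = 361.

361


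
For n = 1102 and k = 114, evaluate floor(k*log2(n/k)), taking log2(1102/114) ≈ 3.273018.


log2(n/k) = log2(1102/114) ≈ 3.273018.
k*log2(n/k) ≈ 114*3.273018 = 373.124052.
floor(373.124052) = 373.

373


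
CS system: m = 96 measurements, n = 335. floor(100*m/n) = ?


100*m/n = 100*96/335 ≈ 28.6567.
floor = 28.

28


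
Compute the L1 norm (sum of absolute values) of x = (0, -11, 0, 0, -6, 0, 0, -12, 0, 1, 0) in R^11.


Non-zero entries: [(1, -11), (4, -6), (7, -12), (9, 1)]
Absolute values: [11, 6, 12, 1]
||x||_1 = sum = 30.

30


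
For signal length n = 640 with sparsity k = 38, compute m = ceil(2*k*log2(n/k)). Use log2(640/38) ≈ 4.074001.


log2(n/k) = log2(640/38) ≈ 4.074001.
2*k*log2(n/k) ≈ 2*38*4.074001 = 309.624076.
m = ceil(309.624076) = 310.

310


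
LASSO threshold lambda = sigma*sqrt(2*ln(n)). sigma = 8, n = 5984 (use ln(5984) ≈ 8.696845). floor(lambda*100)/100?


ln(5984) ≈ 8.696845.
2*ln(n) ≈ 17.39369.
sqrt(2*ln(n)) ≈ sqrt(17.39369) ≈ 4.170574.
lambda ≈ 8*4.170574 = 33.364592.
floor(lambda*100)/100 = 33.36.

33.36


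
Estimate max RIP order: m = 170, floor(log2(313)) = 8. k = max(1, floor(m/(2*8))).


floor(log2(313)) = 8.
2*8 = 16.
m/(2*floor(log2(n))) = 170/16 ≈ 10.625.
floor = 10.
k = max(1, 10) = 10.

10


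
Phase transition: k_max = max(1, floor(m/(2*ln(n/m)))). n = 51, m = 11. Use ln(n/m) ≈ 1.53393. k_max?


n/m = 51/11.
ln(n/m) ≈ 1.53393.
2*ln(n/m) ≈ 3.06786.
m/(2*ln(n/m)) ≈ 11/3.06786 ≈ 3.5856.
floor = 3.
k_max = max(1, 3) = 3.

3


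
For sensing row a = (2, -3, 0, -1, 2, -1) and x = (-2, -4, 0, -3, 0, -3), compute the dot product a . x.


Non-zero terms: ['2*-2', '-3*-4', '-1*-3', '-1*-3']
Products: [-4, 12, 3, 3]
y = sum = 14.

14


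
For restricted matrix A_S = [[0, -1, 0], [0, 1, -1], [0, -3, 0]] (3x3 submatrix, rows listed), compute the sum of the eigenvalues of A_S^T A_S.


Sum of eigenvalues of A_S^T A_S = trace(A_S^T A_S) = sum of squared column norms of A_S.
A_S^T A_S diagonal: [0, 11, 1].
trace = 0 + 11 + 1 = 12.

12


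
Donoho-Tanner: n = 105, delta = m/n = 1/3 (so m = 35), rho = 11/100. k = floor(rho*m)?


m = 1/3*105 = 35.
rho = 11/100.
rho*m = 11/100*35 = 3.85.
k = floor(3.85) = 3.

3


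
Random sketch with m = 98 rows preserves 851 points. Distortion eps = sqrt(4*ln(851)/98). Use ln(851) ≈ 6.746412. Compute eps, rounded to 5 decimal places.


ln(851) ≈ 6.746412.
4*ln(N)/m ≈ 4*6.746412/98 ≈ 0.27536376.
eps = sqrt(0.27536376) ≈ 0.5247511 ≈ 0.52475.

0.52475


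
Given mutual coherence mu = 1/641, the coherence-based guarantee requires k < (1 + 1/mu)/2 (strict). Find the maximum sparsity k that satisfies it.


1/mu = 641.
1 + 1/mu = 642.
(1 + 1/mu)/2 = 321 is an integer and the inequality is strict, so k_max = 321 - 1 = 320.

320


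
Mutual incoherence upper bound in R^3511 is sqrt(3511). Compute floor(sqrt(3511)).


59^2 = 3481 <= 3511 < 3600 = 60^2, so 59 <= sqrt(3511) < 60.
floor(sqrt(3511)) = 59.

59


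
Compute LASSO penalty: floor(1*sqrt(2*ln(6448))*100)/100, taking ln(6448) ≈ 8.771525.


ln(6448) ≈ 8.771525.
2*ln(n) ≈ 17.54305.
sqrt(2*ln(n)) ≈ sqrt(17.54305) ≈ 4.188442.
lambda ≈ 1*4.188442 = 4.188442.
floor(lambda*100)/100 = 4.18.

4.18


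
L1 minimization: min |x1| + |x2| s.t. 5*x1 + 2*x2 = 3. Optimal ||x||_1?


Axis intercepts:
  x1 = 3/5, x2 = 0: L1 = 3/5
  x1 = 0, x2 = 3/2: L1 = 3/2
x* = (3/5, 0)
||x*||_1 = 3/5.

3/5


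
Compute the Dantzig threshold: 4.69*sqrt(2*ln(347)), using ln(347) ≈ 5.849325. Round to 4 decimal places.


ln(347) ≈ 5.849325.
2*ln(n) ≈ 11.69865.
sqrt(2*ln(n)) ≈ sqrt(11.69865) ≈ 3.420329.
threshold ≈ 4.69*3.420329 = 16.04134301 ≈ 16.0413.

16.0413


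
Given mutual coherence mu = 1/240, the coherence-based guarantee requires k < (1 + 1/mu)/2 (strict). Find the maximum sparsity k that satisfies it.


1/mu = 240.
1 + 1/mu = 241.
(1 + 1/mu)/2 = 120.5 is not an integer, so k_max = floor(120.5) = 120.

120


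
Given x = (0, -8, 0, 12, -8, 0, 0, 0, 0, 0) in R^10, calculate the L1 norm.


Non-zero entries: [(1, -8), (3, 12), (4, -8)]
Absolute values: [8, 12, 8]
||x||_1 = sum = 28.

28


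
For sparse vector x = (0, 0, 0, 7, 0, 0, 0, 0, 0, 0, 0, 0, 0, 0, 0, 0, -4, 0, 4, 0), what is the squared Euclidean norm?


Non-zero entries: [(3, 7), (16, -4), (18, 4)]
Squares: [49, 16, 16]
||x||_2^2 = sum = 81.

81


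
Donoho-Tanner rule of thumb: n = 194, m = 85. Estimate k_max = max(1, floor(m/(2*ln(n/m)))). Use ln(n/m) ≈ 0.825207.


n/m = 194/85.
ln(n/m) ≈ 0.825207.
2*ln(n/m) ≈ 1.650414.
m/(2*ln(n/m)) ≈ 85/1.650414 ≈ 51.5022.
floor = 51.
k_max = max(1, 51) = 51.

51


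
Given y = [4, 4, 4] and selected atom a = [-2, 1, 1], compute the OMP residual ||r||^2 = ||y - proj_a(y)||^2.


a^T a = 6.
a^T y = 0.
coeff = 0/6 = 0.
||r||^2 = 48.

48


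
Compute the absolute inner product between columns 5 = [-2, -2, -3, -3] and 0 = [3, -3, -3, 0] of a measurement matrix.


Inner product: -2*3 + -2*-3 + -3*-3 + -3*0
Products: [-6, 6, 9, 0]
Sum = 9.
|dot| = 9.

9


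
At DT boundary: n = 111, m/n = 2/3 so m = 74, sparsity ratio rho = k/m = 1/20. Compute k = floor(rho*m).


m = 2/3*111 = 74.
rho = 1/20.
rho*m = 1/20*74 = 3.7.
k = floor(3.7) = 3.

3


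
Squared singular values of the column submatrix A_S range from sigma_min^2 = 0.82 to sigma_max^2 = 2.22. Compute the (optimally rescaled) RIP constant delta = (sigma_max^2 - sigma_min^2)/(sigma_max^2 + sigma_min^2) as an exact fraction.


lambda_max - lambda_min = 2.22 - 0.82 = 1.40.
lambda_max + lambda_min = 2.22 + 0.82 = 3.04.
delta = 1.40/3.04 = 140/304 = 35/76.

35/76


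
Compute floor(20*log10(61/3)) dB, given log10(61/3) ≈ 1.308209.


||x||/||e|| = 61/3.
log10(61/3) ≈ 1.308209.
20*log10(||x||/||e||) ≈ 20*1.308209 = 26.16418.
floor(26.16418) = 26.

26


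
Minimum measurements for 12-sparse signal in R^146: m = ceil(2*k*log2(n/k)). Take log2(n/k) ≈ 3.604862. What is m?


log2(n/k) = log2(146/12) ≈ 3.604862.
2*k*log2(n/k) ≈ 2*12*3.604862 = 86.516688.
m = ceil(86.516688) = 87.

87


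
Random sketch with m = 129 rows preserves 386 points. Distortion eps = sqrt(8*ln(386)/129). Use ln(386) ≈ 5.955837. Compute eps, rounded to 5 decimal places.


ln(386) ≈ 5.955837.
8*ln(N)/m ≈ 8*5.955837/129 ≈ 0.36935423.
eps = sqrt(0.36935423) ≈ 0.6077452 ≈ 0.60775.

0.60775


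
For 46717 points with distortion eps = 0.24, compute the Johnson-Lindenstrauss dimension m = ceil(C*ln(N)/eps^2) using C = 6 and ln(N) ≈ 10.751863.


ln(46717) ≈ 10.751863.
eps^2 = 0.24^2 = 0.0576.
C*ln(N)/eps^2 ≈ 6*10.751863/0.0576 ≈ 1119.9857.
m = ceil(1119.9857) = 1120.

1120


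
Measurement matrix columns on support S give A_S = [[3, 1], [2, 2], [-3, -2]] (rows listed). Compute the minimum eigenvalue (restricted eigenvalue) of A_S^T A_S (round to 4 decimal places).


A_S^T A_S = [[22, 13], [13, 9]].
trace = 31.
det = 29.
disc = trace^2 - 4*det = 961 - 4*29 = 845.
sqrt(845) ≈ 29.068884.
lam_min = (31 - sqrt(845))/2 ≈ (31 - 29.068884)/2 = 0.965558 ≈ 0.9656.

0.9656


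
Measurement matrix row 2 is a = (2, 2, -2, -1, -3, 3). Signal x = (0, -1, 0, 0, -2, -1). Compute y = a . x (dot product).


Non-zero terms: ['2*-1', '-3*-2', '3*-1']
Products: [-2, 6, -3]
y = sum = 1.

1


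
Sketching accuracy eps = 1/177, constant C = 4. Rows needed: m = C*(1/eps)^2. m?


1/eps = 177.
(1/eps)^2 = 31329.
m = 4*31329 = 125316.

125316


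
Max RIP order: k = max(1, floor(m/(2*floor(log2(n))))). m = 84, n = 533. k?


floor(log2(533)) = 9.
2*9 = 18.
m/(2*floor(log2(n))) = 84/18 ≈ 4.6667.
floor = 4.
k = max(1, 4) = 4.

4


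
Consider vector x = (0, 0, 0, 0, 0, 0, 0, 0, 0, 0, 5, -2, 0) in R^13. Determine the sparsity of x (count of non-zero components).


Non-zero positions: [10, 11].
Sparsity = 2.

2


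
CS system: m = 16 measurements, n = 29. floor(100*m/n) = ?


100*m/n = 100*16/29 ≈ 55.1724.
floor = 55.

55


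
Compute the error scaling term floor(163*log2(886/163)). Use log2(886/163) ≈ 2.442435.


log2(n/k) = log2(886/163) ≈ 2.442435.
k*log2(n/k) ≈ 163*2.442435 = 398.116905.
floor(398.116905) = 398.

398


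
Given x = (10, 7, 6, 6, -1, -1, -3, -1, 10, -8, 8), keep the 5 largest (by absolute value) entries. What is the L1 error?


Sorted |x_i| descending: [10, 10, 8, 8, 7, 6, 6, 3, 1, 1, 1]
Keep top 5: [10, 10, 8, 8, 7]
Tail entries: [6, 6, 3, 1, 1, 1]
L1 error = sum of tail = 18.

18


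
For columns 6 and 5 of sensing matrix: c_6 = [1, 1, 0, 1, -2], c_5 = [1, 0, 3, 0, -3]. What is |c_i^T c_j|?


Inner product: 1*1 + 1*0 + 0*3 + 1*0 + -2*-3
Products: [1, 0, 0, 0, 6]
Sum = 7.
|dot| = 7.

7


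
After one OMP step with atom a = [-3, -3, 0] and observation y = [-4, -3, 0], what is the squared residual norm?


a^T a = 18.
a^T y = 21.
coeff = 21/18 = 7/6.
||r||^2 = 1/2.

1/2


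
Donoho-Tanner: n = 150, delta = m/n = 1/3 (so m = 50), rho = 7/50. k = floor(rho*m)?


m = 1/3*150 = 50.
rho = 7/50.
rho*m = 7/50*50 = 7.
k = floor(7) = 7.

7


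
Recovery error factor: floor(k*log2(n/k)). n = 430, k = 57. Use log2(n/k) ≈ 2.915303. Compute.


log2(n/k) = log2(430/57) ≈ 2.915303.
k*log2(n/k) ≈ 57*2.915303 = 166.172271.
floor(166.172271) = 166.

166


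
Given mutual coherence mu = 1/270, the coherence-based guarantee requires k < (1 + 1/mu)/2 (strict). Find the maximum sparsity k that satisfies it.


1/mu = 270.
1 + 1/mu = 271.
(1 + 1/mu)/2 = 135.5 is not an integer, so k_max = floor(135.5) = 135.

135


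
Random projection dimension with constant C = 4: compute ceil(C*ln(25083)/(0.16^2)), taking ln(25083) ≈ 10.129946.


ln(25083) ≈ 10.129946.
eps^2 = 0.16^2 = 0.0256.
C*ln(N)/eps^2 ≈ 4*10.129946/0.0256 ≈ 1582.8041.
m = ceil(1582.8041) = 1583.

1583


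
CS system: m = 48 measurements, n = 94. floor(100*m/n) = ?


100*m/n = 100*48/94 ≈ 51.0638.
floor = 51.

51


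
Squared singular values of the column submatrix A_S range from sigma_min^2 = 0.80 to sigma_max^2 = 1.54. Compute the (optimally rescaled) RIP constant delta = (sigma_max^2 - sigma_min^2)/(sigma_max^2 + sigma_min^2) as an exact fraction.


lambda_max - lambda_min = 1.54 - 0.80 = 0.74.
lambda_max + lambda_min = 1.54 + 0.80 = 2.34.
delta = 0.74/2.34 = 74/234 = 37/117.

37/117


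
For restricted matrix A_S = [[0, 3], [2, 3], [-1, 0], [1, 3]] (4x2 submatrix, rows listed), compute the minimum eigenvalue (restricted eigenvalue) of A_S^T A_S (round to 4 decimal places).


A_S^T A_S = [[6, 9], [9, 27]].
trace = 33.
det = 81.
disc = trace^2 - 4*det = 1089 - 4*81 = 765.
sqrt(765) ≈ 27.658633.
lam_min = (33 - sqrt(765))/2 ≈ (33 - 27.658633)/2 = 2.6706835 ≈ 2.6707.

2.6707


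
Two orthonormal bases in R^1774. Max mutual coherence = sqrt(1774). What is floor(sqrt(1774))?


42^2 = 1764 <= 1774 < 1849 = 43^2, so 42 <= sqrt(1774) < 43.
floor(sqrt(1774)) = 42.

42


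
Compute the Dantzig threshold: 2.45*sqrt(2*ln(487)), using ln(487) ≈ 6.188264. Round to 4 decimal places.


ln(487) ≈ 6.188264.
2*ln(n) ≈ 12.376528.
sqrt(2*ln(n)) ≈ sqrt(12.376528) ≈ 3.518029.
threshold ≈ 2.45*3.518029 = 8.61917105 ≈ 8.6192.

8.6192


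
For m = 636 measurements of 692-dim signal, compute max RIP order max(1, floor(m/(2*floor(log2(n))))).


floor(log2(692)) = 9.
2*9 = 18.
m/(2*floor(log2(n))) = 636/18 ≈ 35.3333.
floor = 35.
k = max(1, 35) = 35.

35


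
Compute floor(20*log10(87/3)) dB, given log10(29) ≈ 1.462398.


||x||/||e|| = 87/3 = 29.
log10(29) ≈ 1.462398.
20*log10(||x||/||e||) ≈ 20*1.462398 = 29.24796.
floor(29.24796) = 29.

29


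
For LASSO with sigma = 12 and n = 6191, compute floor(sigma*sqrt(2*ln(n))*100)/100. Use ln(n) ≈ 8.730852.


ln(6191) ≈ 8.730852.
2*ln(n) ≈ 17.461704.
sqrt(2*ln(n)) ≈ sqrt(17.461704) ≈ 4.17872.
lambda ≈ 12*4.17872 = 50.14464.
floor(lambda*100)/100 = 50.14.

50.14


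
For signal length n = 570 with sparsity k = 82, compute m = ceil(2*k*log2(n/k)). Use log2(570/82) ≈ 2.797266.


log2(n/k) = log2(570/82) ≈ 2.797266.
2*k*log2(n/k) ≈ 2*82*2.797266 = 458.751624.
m = ceil(458.751624) = 459.

459


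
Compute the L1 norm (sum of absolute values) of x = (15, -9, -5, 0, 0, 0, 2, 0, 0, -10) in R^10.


Non-zero entries: [(0, 15), (1, -9), (2, -5), (6, 2), (9, -10)]
Absolute values: [15, 9, 5, 2, 10]
||x||_1 = sum = 41.

41


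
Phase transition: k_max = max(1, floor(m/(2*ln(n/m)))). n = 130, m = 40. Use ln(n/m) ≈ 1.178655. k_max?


n/m = 130/40 = 13/4.
ln(n/m) ≈ 1.178655.
2*ln(n/m) ≈ 2.35731.
m/(2*ln(n/m)) ≈ 40/2.35731 ≈ 16.9685.
floor = 16.
k_max = max(1, 16) = 16.

16


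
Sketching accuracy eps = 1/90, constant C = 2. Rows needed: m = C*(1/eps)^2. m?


1/eps = 90.
(1/eps)^2 = 8100.
m = 2*8100 = 16200.

16200


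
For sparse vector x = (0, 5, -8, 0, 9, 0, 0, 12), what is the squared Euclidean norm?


Non-zero entries: [(1, 5), (2, -8), (4, 9), (7, 12)]
Squares: [25, 64, 81, 144]
||x||_2^2 = sum = 314.

314


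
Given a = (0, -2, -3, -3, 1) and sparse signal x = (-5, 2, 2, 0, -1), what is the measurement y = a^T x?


Non-zero terms: ['0*-5', '-2*2', '-3*2', '1*-1']
Products: [0, -4, -6, -1]
y = sum = -11.

-11


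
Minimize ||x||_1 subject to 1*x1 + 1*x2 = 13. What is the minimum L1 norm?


Axis intercepts:
  x1 = 13, x2 = 0: L1 = 13
  x1 = 0, x2 = 13: L1 = 13
x* = (13, 0)
||x*||_1 = 13.

13


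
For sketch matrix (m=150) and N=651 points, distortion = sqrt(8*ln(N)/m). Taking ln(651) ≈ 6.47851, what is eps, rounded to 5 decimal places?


ln(651) ≈ 6.47851.
8*ln(N)/m ≈ 8*6.47851/150 ≈ 0.34552053.
eps = sqrt(0.34552053) ≈ 0.5878099 ≈ 0.58781.

0.58781


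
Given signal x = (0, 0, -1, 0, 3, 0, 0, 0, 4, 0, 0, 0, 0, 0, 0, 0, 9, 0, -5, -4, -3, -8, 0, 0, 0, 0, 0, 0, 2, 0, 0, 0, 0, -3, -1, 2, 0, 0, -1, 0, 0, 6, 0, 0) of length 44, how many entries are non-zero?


Non-zero positions: [2, 4, 8, 16, 18, 19, 20, 21, 28, 33, 34, 35, 38, 41].
Sparsity = 14.

14


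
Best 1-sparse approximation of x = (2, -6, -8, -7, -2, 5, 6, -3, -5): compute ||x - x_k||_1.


Sorted |x_i| descending: [8, 7, 6, 6, 5, 5, 3, 2, 2]
Keep top 1: [8]
Tail entries: [7, 6, 6, 5, 5, 3, 2, 2]
L1 error = sum of tail = 36.

36


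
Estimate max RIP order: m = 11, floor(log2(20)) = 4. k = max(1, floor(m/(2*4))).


floor(log2(20)) = 4.
2*4 = 8.
m/(2*floor(log2(n))) = 11/8 ≈ 1.375.
floor = 1.
k = max(1, 1) = 1.

1


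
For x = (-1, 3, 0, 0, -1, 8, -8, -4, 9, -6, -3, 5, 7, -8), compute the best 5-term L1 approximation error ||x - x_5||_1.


Sorted |x_i| descending: [9, 8, 8, 8, 7, 6, 5, 4, 3, 3, 1, 1, 0, 0]
Keep top 5: [9, 8, 8, 8, 7]
Tail entries: [6, 5, 4, 3, 3, 1, 1, 0, 0]
L1 error = sum of tail = 23.

23


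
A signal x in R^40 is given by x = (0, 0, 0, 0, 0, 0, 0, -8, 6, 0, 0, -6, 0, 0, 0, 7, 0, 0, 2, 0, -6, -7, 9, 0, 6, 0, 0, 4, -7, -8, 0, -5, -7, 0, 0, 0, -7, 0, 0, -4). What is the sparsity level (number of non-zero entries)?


Non-zero positions: [7, 8, 11, 15, 18, 20, 21, 22, 24, 27, 28, 29, 31, 32, 36, 39].
Sparsity = 16.

16


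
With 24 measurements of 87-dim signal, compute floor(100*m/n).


100*m/n = 100*24/87 ≈ 27.5862.
floor = 27.

27


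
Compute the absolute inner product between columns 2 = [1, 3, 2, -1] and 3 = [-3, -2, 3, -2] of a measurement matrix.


Inner product: 1*-3 + 3*-2 + 2*3 + -1*-2
Products: [-3, -6, 6, 2]
Sum = -1.
|dot| = 1.

1


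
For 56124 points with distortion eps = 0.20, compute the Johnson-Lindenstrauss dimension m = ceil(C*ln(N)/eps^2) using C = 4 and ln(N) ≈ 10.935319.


ln(56124) ≈ 10.935319.
eps^2 = 0.20^2 = 0.04.
C*ln(N)/eps^2 ≈ 4*10.935319/0.04 ≈ 1093.5319.
m = ceil(1093.5319) = 1094.

1094


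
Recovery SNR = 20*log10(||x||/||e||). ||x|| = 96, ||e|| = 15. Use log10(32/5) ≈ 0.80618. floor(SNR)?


||x||/||e|| = 96/15 = 32/5.
log10(32/5) ≈ 0.80618.
20*log10(||x||/||e||) ≈ 20*0.80618 = 16.1236.
floor(16.1236) = 16.

16


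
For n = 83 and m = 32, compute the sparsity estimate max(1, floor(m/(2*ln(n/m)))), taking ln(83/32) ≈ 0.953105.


n/m = 83/32.
ln(n/m) ≈ 0.953105.
2*ln(n/m) ≈ 1.90621.
m/(2*ln(n/m)) ≈ 32/1.90621 ≈ 16.7872.
floor = 16.
k_max = max(1, 16) = 16.

16


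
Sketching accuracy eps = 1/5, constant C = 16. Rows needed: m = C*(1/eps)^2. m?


1/eps = 5.
(1/eps)^2 = 25.
m = 16*25 = 400.

400


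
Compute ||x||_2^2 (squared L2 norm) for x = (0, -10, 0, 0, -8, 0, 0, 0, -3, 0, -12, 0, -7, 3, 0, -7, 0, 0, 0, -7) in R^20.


Non-zero entries: [(1, -10), (4, -8), (8, -3), (10, -12), (12, -7), (13, 3), (15, -7), (19, -7)]
Squares: [100, 64, 9, 144, 49, 9, 49, 49]
||x||_2^2 = sum = 473.

473


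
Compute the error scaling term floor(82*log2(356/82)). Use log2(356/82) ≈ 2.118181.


log2(n/k) = log2(356/82) ≈ 2.118181.
k*log2(n/k) ≈ 82*2.118181 = 173.690842.
floor(173.690842) = 173.

173


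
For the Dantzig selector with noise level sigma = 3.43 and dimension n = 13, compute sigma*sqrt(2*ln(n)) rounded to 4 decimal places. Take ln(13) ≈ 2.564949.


ln(13) ≈ 2.564949.
2*ln(n) ≈ 5.129898.
sqrt(2*ln(n)) ≈ sqrt(5.129898) ≈ 2.264928.
threshold ≈ 3.43*2.264928 = 7.76870304 ≈ 7.7687.

7.7687


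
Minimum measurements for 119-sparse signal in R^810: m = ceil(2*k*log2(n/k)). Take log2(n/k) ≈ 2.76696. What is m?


log2(n/k) = log2(810/119) ≈ 2.76696.
2*k*log2(n/k) ≈ 2*119*2.76696 = 658.53648.
m = ceil(658.53648) = 659.

659


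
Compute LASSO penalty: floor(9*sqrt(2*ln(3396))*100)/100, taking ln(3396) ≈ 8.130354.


ln(3396) ≈ 8.130354.
2*ln(n) ≈ 16.260708.
sqrt(2*ln(n)) ≈ sqrt(16.260708) ≈ 4.032457.
lambda ≈ 9*4.032457 = 36.292113.
floor(lambda*100)/100 = 36.29.

36.29


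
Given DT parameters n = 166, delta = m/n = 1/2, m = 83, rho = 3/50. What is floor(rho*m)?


m = 1/2*166 = 83.
rho = 3/50.
rho*m = 3/50*83 = 4.98.
k = floor(4.98) = 4.

4


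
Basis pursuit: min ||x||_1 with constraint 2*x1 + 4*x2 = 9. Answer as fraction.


Axis intercepts:
  x1 = 9/2, x2 = 0: L1 = 9/2
  x1 = 0, x2 = 9/4: L1 = 9/4
x* = (0, 9/4)
||x*||_1 = 9/4.

9/4


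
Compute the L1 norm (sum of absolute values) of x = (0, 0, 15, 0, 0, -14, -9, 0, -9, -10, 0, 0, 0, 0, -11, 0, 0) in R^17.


Non-zero entries: [(2, 15), (5, -14), (6, -9), (8, -9), (9, -10), (14, -11)]
Absolute values: [15, 14, 9, 9, 10, 11]
||x||_1 = sum = 68.

68


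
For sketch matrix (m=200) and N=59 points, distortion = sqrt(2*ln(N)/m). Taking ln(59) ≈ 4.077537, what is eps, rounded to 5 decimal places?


ln(59) ≈ 4.077537.
2*ln(N)/m ≈ 2*4.077537/200 ≈ 0.04077537.
eps = sqrt(0.04077537) ≈ 0.2019291 ≈ 0.20193.

0.20193


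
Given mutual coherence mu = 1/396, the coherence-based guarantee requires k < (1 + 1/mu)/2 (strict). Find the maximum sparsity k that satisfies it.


1/mu = 396.
1 + 1/mu = 397.
(1 + 1/mu)/2 = 198.5 is not an integer, so k_max = floor(198.5) = 198.

198


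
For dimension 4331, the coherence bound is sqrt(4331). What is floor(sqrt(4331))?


65^2 = 4225 <= 4331 < 4356 = 66^2, so 65 <= sqrt(4331) < 66.
floor(sqrt(4331)) = 65.

65


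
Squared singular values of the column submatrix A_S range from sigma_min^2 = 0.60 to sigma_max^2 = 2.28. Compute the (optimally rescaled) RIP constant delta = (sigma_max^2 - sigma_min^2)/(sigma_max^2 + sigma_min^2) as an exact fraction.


lambda_max - lambda_min = 2.28 - 0.60 = 1.68.
lambda_max + lambda_min = 2.28 + 0.60 = 2.88.
delta = 1.68/2.88 = 168/288 = 7/12.

7/12


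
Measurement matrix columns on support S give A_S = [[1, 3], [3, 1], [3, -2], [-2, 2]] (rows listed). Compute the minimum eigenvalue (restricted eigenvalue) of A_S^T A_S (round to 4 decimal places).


A_S^T A_S = [[23, -4], [-4, 18]].
trace = 41.
det = 398.
disc = trace^2 - 4*det = 1681 - 4*398 = 89.
sqrt(89) ≈ 9.433981.
lam_min = (41 - sqrt(89))/2 ≈ (41 - 9.433981)/2 = 15.7830095 ≈ 15.7830.

15.7830


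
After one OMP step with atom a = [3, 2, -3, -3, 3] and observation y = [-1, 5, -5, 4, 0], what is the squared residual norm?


a^T a = 40.
a^T y = 10.
coeff = 10/40 = 1/4.
||r||^2 = 129/2.

129/2


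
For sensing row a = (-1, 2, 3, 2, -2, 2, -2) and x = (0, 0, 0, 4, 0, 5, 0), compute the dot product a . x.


Non-zero terms: ['2*4', '2*5']
Products: [8, 10]
y = sum = 18.

18


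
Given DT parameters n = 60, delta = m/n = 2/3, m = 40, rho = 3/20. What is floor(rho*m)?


m = 2/3*60 = 40.
rho = 3/20.
rho*m = 3/20*40 = 6.
k = floor(6) = 6.

6


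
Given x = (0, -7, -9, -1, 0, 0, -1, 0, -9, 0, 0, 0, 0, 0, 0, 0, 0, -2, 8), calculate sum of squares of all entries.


Non-zero entries: [(1, -7), (2, -9), (3, -1), (6, -1), (8, -9), (17, -2), (18, 8)]
Squares: [49, 81, 1, 1, 81, 4, 64]
||x||_2^2 = sum = 281.

281


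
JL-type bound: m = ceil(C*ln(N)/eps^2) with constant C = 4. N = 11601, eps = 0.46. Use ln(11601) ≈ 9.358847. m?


ln(11601) ≈ 9.358847.
eps^2 = 0.46^2 = 0.2116.
C*ln(N)/eps^2 ≈ 4*9.358847/0.2116 ≈ 176.9158.
m = ceil(176.9158) = 177.

177


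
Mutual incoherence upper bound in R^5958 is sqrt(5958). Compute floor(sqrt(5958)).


77^2 = 5929 <= 5958 < 6084 = 78^2, so 77 <= sqrt(5958) < 78.
floor(sqrt(5958)) = 77.

77


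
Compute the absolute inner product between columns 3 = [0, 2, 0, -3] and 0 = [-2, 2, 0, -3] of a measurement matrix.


Inner product: 0*-2 + 2*2 + 0*0 + -3*-3
Products: [0, 4, 0, 9]
Sum = 13.
|dot| = 13.

13


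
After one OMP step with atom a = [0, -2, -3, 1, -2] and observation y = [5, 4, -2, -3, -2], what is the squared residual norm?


a^T a = 18.
a^T y = -1.
coeff = -1/18 = -1/18.
||r||^2 = 1043/18.

1043/18


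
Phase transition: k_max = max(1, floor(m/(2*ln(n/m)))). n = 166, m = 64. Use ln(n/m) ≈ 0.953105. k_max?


n/m = 166/64 = 83/32.
ln(n/m) ≈ 0.953105.
2*ln(n/m) ≈ 1.90621.
m/(2*ln(n/m)) ≈ 64/1.90621 ≈ 33.5745.
floor = 33.
k_max = max(1, 33) = 33.

33


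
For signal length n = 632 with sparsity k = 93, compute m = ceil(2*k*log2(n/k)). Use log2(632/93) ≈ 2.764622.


log2(n/k) = log2(632/93) ≈ 2.764622.
2*k*log2(n/k) ≈ 2*93*2.764622 = 514.219692.
m = ceil(514.219692) = 515.

515


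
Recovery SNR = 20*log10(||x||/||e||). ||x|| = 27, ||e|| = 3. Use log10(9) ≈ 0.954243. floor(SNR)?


||x||/||e|| = 27/3 = 9.
log10(9) ≈ 0.954243.
20*log10(||x||/||e||) ≈ 20*0.954243 = 19.08486.
floor(19.08486) = 19.

19


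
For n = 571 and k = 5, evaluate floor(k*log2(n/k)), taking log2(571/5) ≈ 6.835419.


log2(n/k) = log2(571/5) ≈ 6.835419.
k*log2(n/k) ≈ 5*6.835419 = 34.177095.
floor(34.177095) = 34.

34


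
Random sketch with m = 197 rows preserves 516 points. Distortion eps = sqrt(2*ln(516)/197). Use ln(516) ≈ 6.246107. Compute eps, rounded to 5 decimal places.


ln(516) ≈ 6.246107.
2*ln(N)/m ≈ 2*6.246107/197 ≈ 0.06341225.
eps = sqrt(0.06341225) ≈ 0.2518179 ≈ 0.25182.

0.25182


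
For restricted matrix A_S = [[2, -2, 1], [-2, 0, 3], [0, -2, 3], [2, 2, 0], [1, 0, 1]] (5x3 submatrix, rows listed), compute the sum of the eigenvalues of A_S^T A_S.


Sum of eigenvalues of A_S^T A_S = trace(A_S^T A_S) = sum of squared column norms of A_S.
A_S^T A_S diagonal: [13, 12, 20].
trace = 13 + 12 + 20 = 45.

45


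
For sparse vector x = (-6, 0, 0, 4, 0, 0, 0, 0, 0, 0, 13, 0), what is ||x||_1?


Non-zero entries: [(0, -6), (3, 4), (10, 13)]
Absolute values: [6, 4, 13]
||x||_1 = sum = 23.

23


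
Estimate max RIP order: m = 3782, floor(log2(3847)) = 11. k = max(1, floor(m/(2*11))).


floor(log2(3847)) = 11.
2*11 = 22.
m/(2*floor(log2(n))) = 3782/22 ≈ 171.9091.
floor = 171.
k = max(1, 171) = 171.

171


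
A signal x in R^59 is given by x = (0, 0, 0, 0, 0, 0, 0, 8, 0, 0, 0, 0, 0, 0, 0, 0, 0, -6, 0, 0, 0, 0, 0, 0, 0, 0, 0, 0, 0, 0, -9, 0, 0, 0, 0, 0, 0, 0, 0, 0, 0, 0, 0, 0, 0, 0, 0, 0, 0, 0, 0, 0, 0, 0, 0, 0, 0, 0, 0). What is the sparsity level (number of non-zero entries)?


Non-zero positions: [7, 17, 30].
Sparsity = 3.

3


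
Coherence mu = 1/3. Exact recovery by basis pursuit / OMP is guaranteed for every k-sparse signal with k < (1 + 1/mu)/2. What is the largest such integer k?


1/mu = 3.
1 + 1/mu = 4.
(1 + 1/mu)/2 = 2 is an integer and the inequality is strict, so k_max = 2 - 1 = 1.

1


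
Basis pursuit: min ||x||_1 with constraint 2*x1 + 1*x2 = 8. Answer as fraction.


Axis intercepts:
  x1 = 4, x2 = 0: L1 = 4
  x1 = 0, x2 = 8: L1 = 8
x* = (4, 0)
||x*||_1 = 4.

4


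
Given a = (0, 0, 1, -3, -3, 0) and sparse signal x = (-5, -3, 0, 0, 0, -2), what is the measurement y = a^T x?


Non-zero terms: ['0*-5', '0*-3', '0*-2']
Products: [0, 0, 0]
y = sum = 0.

0


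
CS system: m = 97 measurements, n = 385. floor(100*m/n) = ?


100*m/n = 100*97/385 ≈ 25.1948.
floor = 25.

25


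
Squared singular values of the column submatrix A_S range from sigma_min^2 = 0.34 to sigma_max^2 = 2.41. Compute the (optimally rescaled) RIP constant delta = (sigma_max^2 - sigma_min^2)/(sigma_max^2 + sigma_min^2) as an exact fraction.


lambda_max - lambda_min = 2.41 - 0.34 = 2.07.
lambda_max + lambda_min = 2.41 + 0.34 = 2.75.
delta = 2.07/2.75 = 207/275.

207/275


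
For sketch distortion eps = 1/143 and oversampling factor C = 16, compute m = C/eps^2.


1/eps = 143.
(1/eps)^2 = 20449.
m = 16*20449 = 327184.

327184


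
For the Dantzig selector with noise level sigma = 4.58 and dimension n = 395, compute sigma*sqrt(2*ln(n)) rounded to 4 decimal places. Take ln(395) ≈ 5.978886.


ln(395) ≈ 5.978886.
2*ln(n) ≈ 11.957772.
sqrt(2*ln(n)) ≈ sqrt(11.957772) ≈ 3.458001.
threshold ≈ 4.58*3.458001 = 15.83764458 ≈ 15.8376.

15.8376


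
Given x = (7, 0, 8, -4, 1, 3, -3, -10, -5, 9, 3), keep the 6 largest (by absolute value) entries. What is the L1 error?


Sorted |x_i| descending: [10, 9, 8, 7, 5, 4, 3, 3, 3, 1, 0]
Keep top 6: [10, 9, 8, 7, 5, 4]
Tail entries: [3, 3, 3, 1, 0]
L1 error = sum of tail = 10.

10


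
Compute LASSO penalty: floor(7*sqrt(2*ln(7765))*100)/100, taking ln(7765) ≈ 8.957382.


ln(7765) ≈ 8.957382.
2*ln(n) ≈ 17.914764.
sqrt(2*ln(n)) ≈ sqrt(17.914764) ≈ 4.232584.
lambda ≈ 7*4.232584 = 29.628088.
floor(lambda*100)/100 = 29.62.

29.62


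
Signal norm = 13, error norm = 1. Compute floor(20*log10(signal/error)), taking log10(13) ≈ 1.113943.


||x||/||e|| = 13/1 = 13.
log10(13) ≈ 1.113943.
20*log10(||x||/||e||) ≈ 20*1.113943 = 22.27886.
floor(22.27886) = 22.

22


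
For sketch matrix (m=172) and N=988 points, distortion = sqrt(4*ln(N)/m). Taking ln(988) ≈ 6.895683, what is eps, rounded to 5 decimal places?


ln(988) ≈ 6.895683.
4*ln(N)/m ≈ 4*6.895683/172 ≈ 0.16036472.
eps = sqrt(0.16036472) ≈ 0.4004556 ≈ 0.40046.

0.40046


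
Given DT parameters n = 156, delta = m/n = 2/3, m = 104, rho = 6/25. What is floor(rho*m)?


m = 2/3*156 = 104.
rho = 6/25.
rho*m = 6/25*104 = 24.96.
k = floor(24.96) = 24.

24


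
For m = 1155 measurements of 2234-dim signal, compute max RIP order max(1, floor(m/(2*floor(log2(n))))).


floor(log2(2234)) = 11.
2*11 = 22.
m/(2*floor(log2(n))) = 1155/22 ≈ 52.5.
floor = 52.
k = max(1, 52) = 52.

52


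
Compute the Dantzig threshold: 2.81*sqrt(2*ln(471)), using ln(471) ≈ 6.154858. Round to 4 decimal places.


ln(471) ≈ 6.154858.
2*ln(n) ≈ 12.309716.
sqrt(2*ln(n)) ≈ sqrt(12.309716) ≈ 3.50852.
threshold ≈ 2.81*3.50852 = 9.8589412 ≈ 9.8589.

9.8589
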